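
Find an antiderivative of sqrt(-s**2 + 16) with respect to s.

Substitute s = 4·sin(θ), so ds = 4·cos(θ) dθ and the radical becomes sqrt(-s**2 + 16) = 4·cos(θ) by the Pythagorean identity.
Integrate the resulting trig expression in θ, then back-substitute θ = asin(s/4), sin(θ) = s/4, cos(θ) = sqrt(-s**2 + 16)/4 (absorbing any constant into C).

s*sqrt(-s**2 + 16)/2 + 8*asin(s/4) + C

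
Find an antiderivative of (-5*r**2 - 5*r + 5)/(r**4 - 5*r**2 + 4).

Factor the denominator: (r - 2)*(r - 1)*(r + 1)*(r + 2).
Partial-fraction decomposition: 5/(12*(r + 2)) + 5/(6*(r + 1)) + 5/(6*(r - 1)) - 25/(12*(r - 2)).
Integrate each term: A/(r−a) contributes A·log|r−a|.

-25*log(r - 2)/12 + 5*log(r + 2)/12 + 5*log(r**2 - 1)/6 + C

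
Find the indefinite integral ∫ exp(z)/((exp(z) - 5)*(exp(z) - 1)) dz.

Let u = e^z, du = e^z dz.
The integral becomes ∫ du/((u-1)(u-5)); decompose into partial fractions.

log(exp(z) - 5)/4 - log(exp(z) - 1)/4 + C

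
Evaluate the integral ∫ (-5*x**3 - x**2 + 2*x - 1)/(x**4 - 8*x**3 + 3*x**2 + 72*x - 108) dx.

Factor the denominator: (x - 6)*(x - 3)*(x - 2)*(x + 3).
Partial-fraction decomposition: -119/(270*(x + 3)) - 41/(20*(x - 2)) + 139/(18*(x - 3)) - 1105/(108*(x - 6)).
Integrate each term: A/(x−a) contributes A·log|x−a|.

-1105*log(x - 6)/108 + 139*log(x - 3)/18 - 41*log(x - 2)/20 - 119*log(x + 3)/270 + C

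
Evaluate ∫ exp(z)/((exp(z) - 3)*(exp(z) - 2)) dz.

Let u = e^z, du = e^z dz.
The integral becomes ∫ du/((u-3)(u-2)); decompose into partial fractions.

log(exp(z) - 3) - log(exp(z) - 2) + C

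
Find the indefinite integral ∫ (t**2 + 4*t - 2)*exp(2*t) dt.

(2*t**2 + 6*t - 7)*exp(2*t)/4 + C

Use integration by parts with u = t**2 + 4*t - 2, dv = exp(2*t) dt, so v = exp(2*t)/2.
Apply parts 2 times (tabular method): alternate signs, differentiate u down to 0, integrate dv up.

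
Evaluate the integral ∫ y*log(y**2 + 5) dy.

Let u = y**2 + 5, so du = (2*y) dy.
The integral becomes (1/2)·∫ log(u) du; integrate by parts with u′=log(u), dv′=du.

y**2*log(y**2 + 5)/2 - y**2/2 + 5*log(y**2 + 5)/2 + C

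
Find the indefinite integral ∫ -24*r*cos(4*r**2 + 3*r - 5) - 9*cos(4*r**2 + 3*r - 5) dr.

-3*sin(4*r**2 + 3*r - 5) + C

Let u = 4*r**2 + 3*r - 5, so du = (8*r + 3) dr.
Rewriting, the integral becomes -3·∫ cos(u) du = -3·sin(u).
Substituting back, u = 4*r**2 + 3*r - 5.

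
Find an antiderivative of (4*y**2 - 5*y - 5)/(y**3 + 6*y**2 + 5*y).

6*log(y + 5) - log(y**2 + y) + C

Factor the denominator: y*(y + 1)*(y + 5).
Partial-fraction decomposition: 6/(y + 5) - 1/(y + 1) - 1/y.
Integrate each term: A/(y−a) contributes A·log|y−a|.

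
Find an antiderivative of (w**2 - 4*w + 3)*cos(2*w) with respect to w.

w**2*sin(2*w)/2 - 2*w*sin(2*w) + w*cos(2*w)/2 + 5*sin(2*w)/4 - cos(2*w) + C

Use integration by parts with u = w**2 - 4*w + 3, dv = cos(2*w) dw, so v = sin(2*w)/2.
Apply parts 2 times (tabular method): alternate signs, differentiate u down to 0, integrate dv up.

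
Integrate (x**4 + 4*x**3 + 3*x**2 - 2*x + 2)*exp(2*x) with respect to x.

Use integration by parts with u = x**4 + 4*x**3 + 3*x**2 - 2*x + 2, dv = exp(2*x) dx, so v = exp(2*x)/2.
Apply parts 4 times (tabular method): alternate signs, differentiate u down to 0, integrate dv up.

(x**4 + 2*x**3 - 2*x + 3)*exp(2*x)/2 + C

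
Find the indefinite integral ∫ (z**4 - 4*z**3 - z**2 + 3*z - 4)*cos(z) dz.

Use integration by parts with u = z**4 - 4*z**3 - z**2 + 3*z - 4, dv = cos(z) dz, so v = sin(z).
Apply parts 4 times (tabular method): alternate signs, differentiate u down to 0, integrate dv up.

z**4*sin(z) - 4*z**3*sin(z) + 4*z**3*cos(z) - 13*z**2*sin(z) - 12*z**2*cos(z) + 27*z*sin(z) - 26*z*cos(z) + 22*sin(z) + 27*cos(z) + C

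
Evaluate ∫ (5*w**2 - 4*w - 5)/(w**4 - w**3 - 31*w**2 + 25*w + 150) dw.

5*log(w - 5)/7 - 7*log(w - 3)/20 + 23*log(w + 2)/105 - 7*log(w + 5)/12 + C

Factor the denominator: (w - 5)*(w - 3)*(w + 2)*(w + 5).
Partial-fraction decomposition: -7/(12*(w + 5)) + 23/(105*(w + 2)) - 7/(20*(w - 3)) + 5/(7*(w - 5)).
Integrate each term: A/(w−a) contributes A·log|w−a|.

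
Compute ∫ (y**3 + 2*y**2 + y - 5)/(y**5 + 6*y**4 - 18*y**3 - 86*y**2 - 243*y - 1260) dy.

Factor the denominator: (y - 5)*(y + 4)*(y + 7)*(y**2 + 9).
Partial-fraction decomposition: (362*y + 3527)/(24650*(y**2 + 9)) - 257/(2088*(y + 7)) + 41/(675*(y + 4)) + 175/(3672*(y - 5)).
Integrate each term; A/(y−a) gives A·log|y−a|; the (By+D)/(y²+p²) term gives a log and an atan.

175*log(y - 5)/3672 + 41*log(y + 4)/675 - 257*log(y + 7)/2088 + 181*log(y**2 + 9)/24650 + 3527*atan(y/3)/73950 + C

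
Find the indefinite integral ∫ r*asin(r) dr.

r**2*asin(r)/2 + r*sqrt(-r**2 + 1)/4 - asin(r)/4 + C

Use integration by parts with u = arcsin(r), dv = r dr.
Then du = 1/sqrt(-r**2 + 1) dr.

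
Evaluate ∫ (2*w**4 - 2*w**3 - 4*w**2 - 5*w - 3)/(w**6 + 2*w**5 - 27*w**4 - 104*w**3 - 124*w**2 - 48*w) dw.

Factor the denominator: w*(w - 6)*(w + 1)**2*(w + 2)*(w + 4).
Partial-fraction decomposition: -593/(720*(w + 4)) + 39/(32*(w + 2)) - 239/(441*(w + 1)) + 2/(21*(w + 1)**2) + 661/(7840*(w - 6)) + 1/(16*w).
Integrate each term; A/(w−a) gives A·log|w−a|; A/(w−a)² gives −A/(w−a).

log(w)/16 + 661*log(w - 6)/7840 - 239*log(w + 1)/441 + 39*log(w + 2)/32 - 593*log(w + 4)/720 - 2/(21*w + 21) + C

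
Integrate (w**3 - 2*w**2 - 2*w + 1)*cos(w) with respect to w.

w**3*sin(w) - 2*w**2*sin(w) + 3*w**2*cos(w) - 8*w*sin(w) - 4*w*cos(w) + 5*sin(w) - 8*cos(w) + C

Use integration by parts with u = w**3 - 2*w**2 - 2*w + 1, dv = cos(w) dw, so v = sin(w).
Apply parts 3 times (tabular method): alternate signs, differentiate u down to 0, integrate dv up.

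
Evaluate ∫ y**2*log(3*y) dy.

y**3*(log(y) + log(3))/3 - y**3/9 + C

Use integration by parts with u = log(3*y), dv = y**2 dy.
Then du = 1/y dy and v = y**3/3.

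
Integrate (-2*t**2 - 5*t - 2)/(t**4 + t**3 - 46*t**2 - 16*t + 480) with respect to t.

Factor the denominator: (t - 5)*(t - 4)*(t + 4)*(t + 6).
Partial-fraction decomposition: 1/(5*(t + 6)) - 7/(72*(t + 4)) + 27/(40*(t - 4)) - 7/(9*(t - 5)).
Integrate each term: A/(t−a) contributes A·log|t−a|.

-7*log(t - 5)/9 + 27*log(t - 4)/40 - 7*log(t + 4)/72 + log(t + 6)/5 + C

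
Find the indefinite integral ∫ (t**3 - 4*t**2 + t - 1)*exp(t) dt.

(t**3 - 7*t**2 + 15*t - 16)*exp(t) + C

Use integration by parts with u = t**3 - 4*t**2 + t - 1, dv = exp(t) dt, so v = exp(t).
Apply parts 3 times (tabular method): alternate signs, differentiate u down to 0, integrate dv up.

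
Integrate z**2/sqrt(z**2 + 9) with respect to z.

Substitute z = 3·tan(θ), so dz = 3·sec(θ)^2 dθ and the radical becomes sqrt(z**2 + 9) = 3·sec(θ) by the Pythagorean identity.
Integrate the resulting trig expression in θ, then back-substitute tan(θ) = z/3, sec(θ) = sqrt(z**2 + 9)/3 (absorbing any constant into C).

z*sqrt(z**2 + 9)/2 - 9*log(z + sqrt(z**2 + 9))/2 + C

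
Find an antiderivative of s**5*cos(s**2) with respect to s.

s**4*sin(s**2)/2 + s**2*cos(s**2) - sin(s**2) + C

Let u = s², du = 2s ds; rewrite as (1/2)∫ u^2·cos(1u) du.
Now integrate by parts 2 times.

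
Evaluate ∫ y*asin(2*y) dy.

y**2*asin(2*y)/2 + y*sqrt(-4*y**2 + 1)/8 - asin(2*y)/16 + C

Use integration by parts with u = arcsin(2*y), dv = y dy.
Then du = 2/sqrt(-4*y**2 + 1) dy.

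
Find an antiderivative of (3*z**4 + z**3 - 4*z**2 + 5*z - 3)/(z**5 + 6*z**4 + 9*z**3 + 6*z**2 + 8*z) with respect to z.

Factor the denominator: z*(z + 2)*(z + 4)*(z**2 + 1).
Partial-fraction decomposition: -4*(13*z - 1)/(85*(z**2 + 1)) + 617/(136*(z + 4)) - 11/(20*(z + 2)) - 3/(8*z).
Integrate each term; A/(z−a) gives A·log|z−a|; the (Bz+D)/(z²+p²) term gives a log and an atan.

-3*log(z)/8 - 11*log(z + 2)/20 + 617*log(z + 4)/136 - 26*log(z**2 + 1)/85 + 4*atan(z)/85 + C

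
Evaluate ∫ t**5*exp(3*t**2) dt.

Let u = t², du = 2t dt; rewrite as (1/2)∫ u^2·exp(3u) du.
Now integrate by parts 2 times.

(9*t**4 - 6*t**2 + 2)*exp(3*t**2)/54 + C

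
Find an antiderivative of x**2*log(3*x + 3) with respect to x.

Use integration by parts with u = log(3*x + 3), dv = x**2 dx.
Then du = 3/(3*x + 3) dx and v = x**3/3.

x**3*log(3*x + 3)/3 - x**3/9 + x**2/6 - x/3 + log(x + 1)/3 + C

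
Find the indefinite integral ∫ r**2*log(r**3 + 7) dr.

Let u = r**3 + 7, so du = (3*r**2) dr.
The integral becomes (1/3)·∫ log(u) du; integrate by parts with u′=log(u), dv′=du.

r**3*log(r**3 + 7)/3 - r**3/3 + 7*log(r**3 + 7)/3 + C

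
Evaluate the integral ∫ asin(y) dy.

Use integration by parts with u = arcsin(y), dv = dy.
Then du = 1/sqrt(-y**2 + 1) dy.

y*asin(y) + sqrt(-y**2 + 1) + C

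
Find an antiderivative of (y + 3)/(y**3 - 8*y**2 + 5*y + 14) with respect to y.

log(y - 7)/4 - log(y - 2)/3 + log(y + 1)/12 + C

Factor the denominator: (y - 7)*(y - 2)*(y + 1).
Partial-fraction decomposition: 1/(12*(y + 1)) - 1/(3*(y - 2)) + 1/(4*(y - 7)).
Integrate each term: A/(y−a) contributes A·log|y−a|.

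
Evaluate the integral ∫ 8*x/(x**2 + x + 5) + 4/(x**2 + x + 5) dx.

4*log(x**2 + x + 5) + C

Let u = x**2 + x + 5, so du = (2*x + 1) dx.
Rewriting, the integral becomes 4·∫ 1/u du = 4·log(u).
Substituting back, u = x**2 + x + 5.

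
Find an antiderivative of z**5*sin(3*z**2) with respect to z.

-z**4*cos(3*z**2)/6 + z**2*sin(3*z**2)/9 + cos(3*z**2)/27 + C

Let u = z², du = 2z dz; rewrite as (1/2)∫ u^2·sin(3u) du.
Now integrate by parts 2 times.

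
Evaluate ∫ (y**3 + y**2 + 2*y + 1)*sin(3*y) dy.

Use integration by parts with u = y**3 + y**2 + 2*y + 1, dv = sin(3*y) dy, so v = -cos(3*y)/3.
Apply parts 3 times (tabular method): alternate signs, differentiate u down to 0, integrate dv up.

-y**3*cos(3*y)/3 + y**2*sin(3*y)/3 - y**2*cos(3*y)/3 + 2*y*sin(3*y)/9 - 4*y*cos(3*y)/9 + 4*sin(3*y)/27 - 7*cos(3*y)/27 + C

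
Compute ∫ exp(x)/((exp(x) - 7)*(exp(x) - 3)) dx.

log(exp(x) - 7)/4 - log(exp(x) - 3)/4 + C

Let u = e^x, du = e^x dx.
The integral becomes ∫ du/((u-7)(u-3)); decompose into partial fractions.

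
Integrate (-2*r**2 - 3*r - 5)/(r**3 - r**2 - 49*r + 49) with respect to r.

-31*log(r - 7)/21 + 5*log(r - 1)/24 - 41*log(r + 7)/56 + C

Factor the denominator: (r - 7)*(r - 1)*(r + 7).
Partial-fraction decomposition: -41/(56*(r + 7)) + 5/(24*(r - 1)) - 31/(21*(r - 7)).
Integrate each term: A/(r−a) contributes A·log|r−a|.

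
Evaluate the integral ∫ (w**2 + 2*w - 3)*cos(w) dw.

w**2*sin(w) + 2*w*sin(w) + 2*w*cos(w) - 5*sin(w) + 2*cos(w) + C

Use integration by parts with u = w**2 + 2*w - 3, dv = cos(w) dw, so v = sin(w).
Apply parts 2 times (tabular method): alternate signs, differentiate u down to 0, integrate dv up.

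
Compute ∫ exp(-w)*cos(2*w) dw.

Let I denote the integral. Integrate by parts with u = cos(2*w), dv = exp(-w) dw, so v = -exp(-w): I = -exp(-w)*cos(2*w) − 2·∫ exp(-w)*sin(2*w) dw.
Apply parts again with u = sin(2*w), dv = exp(-w) dw: ∫ exp(-w)*sin(2*w) dw = -exp(-w)*sin(2*w) + 2·I. Substituting back brings back I: I = 2*exp(-w)*sin(2*w) - exp(-w)*cos(2*w) − 4·I.
Solving for I: (1 + 4)·I equals the remaining terms, so I = (1/5)·(2*exp(-w)*sin(2*w) - exp(-w)*cos(2*w)).

2*exp(-w)*sin(2*w)/5 - exp(-w)*cos(2*w)/5 + C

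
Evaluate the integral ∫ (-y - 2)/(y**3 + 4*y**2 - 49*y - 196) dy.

Factor the denominator: (y - 7)*(y + 4)*(y + 7).
Partial-fraction decomposition: 5/(42*(y + 7)) - 2/(33*(y + 4)) - 9/(154*(y - 7)).
Integrate each term: A/(y−a) contributes A·log|y−a|.

-9*log(y - 7)/154 - 2*log(y + 4)/33 + 5*log(y + 7)/42 + C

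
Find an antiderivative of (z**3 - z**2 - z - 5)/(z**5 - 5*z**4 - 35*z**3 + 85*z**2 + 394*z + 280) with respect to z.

Factor the denominator: (z - 7)*(z - 5)*(z + 1)*(z + 2)*(z + 4).
Partial-fraction decomposition: -3/(22*(z + 4)) + 5/(42*(z + 2)) - 1/(24*(z + 1)) - 5/(42*(z - 5)) + 47/(264*(z - 7)).
Integrate each term: A/(z−a) contributes A·log|z−a|.

47*log(z - 7)/264 - 5*log(z - 5)/42 - log(z + 1)/24 + 5*log(z + 2)/42 - 3*log(z + 4)/22 + C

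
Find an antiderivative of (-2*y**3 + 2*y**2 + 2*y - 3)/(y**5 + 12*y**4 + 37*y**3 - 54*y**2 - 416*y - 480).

Factor the denominator: (y - 3)*(y + 2)*(y + 4)**2*(y + 5).
Partial-fraction decomposition: 287/(24*(y + 5)) - 2285/(196*(y + 4)) + 149/(14*(y + 4)**2) - 17/(60*(y + 2)) - 33/(1960*(y - 3)).
Integrate each term; A/(y−a) gives A·log|y−a|; A/(y−a)² gives −A/(y−a).

-33*log(y - 3)/1960 - 17*log(y + 2)/60 - 2285*log(y + 4)/196 + 287*log(y + 5)/24 - 149/(14*y + 56) + C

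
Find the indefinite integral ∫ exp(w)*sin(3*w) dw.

Let I denote the integral. Integrate by parts with u = sin(3*w), dv = exp(w) dw, so v = exp(w): I = exp(w)*sin(3*w) − 3·∫ exp(w)*cos(3*w) dw.
Apply parts again with u = cos(3*w), dv = exp(w) dw: ∫ exp(w)*cos(3*w) dw = exp(w)*cos(3*w) + 3·I. Substituting back brings back I: I = exp(w)*sin(3*w) - 3*exp(w)*cos(3*w) − 9·I.
Solving for I: (1 + 9)·I equals the remaining terms, so I = (1/10)·(exp(w)*sin(3*w) - 3*exp(w)*cos(3*w)).

exp(w)*sin(3*w)/10 - 3*exp(w)*cos(3*w)/10 + C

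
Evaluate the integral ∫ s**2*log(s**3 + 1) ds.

Let u = s**3 + 1, so du = (3*s**2) ds.
The integral becomes (1/3)·∫ log(u) du; integrate by parts with u′=log(u), dv′=du.

s**3*log(s**3 + 1)/3 - s**3/3 + log(s**3 + 1)/3 + C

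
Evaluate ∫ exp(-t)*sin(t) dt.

Let I denote the integral. Integrate by parts with u = sin(t), dv = exp(-t) dt, so v = -exp(-t): I = -exp(-t)*sin(t) + ∫ exp(-t)*cos(t) dt.
Apply parts again with u = cos(t), dv = exp(-t) dt: ∫ exp(-t)*cos(t) dt = -exp(-t)*cos(t) − I. Substituting back brings back I: I = -exp(-t)*sin(t) - exp(-t)*cos(t) − I.
Solving for I: (1 + 1)·I equals the remaining terms, so I = (1/2)·(-exp(-t)*sin(t) - exp(-t)*cos(t)).

-exp(-t)*sin(t)/2 - exp(-t)*cos(t)/2 + C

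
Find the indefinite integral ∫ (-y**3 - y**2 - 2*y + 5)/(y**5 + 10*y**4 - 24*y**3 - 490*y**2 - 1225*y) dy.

Factor the denominator: y*(y - 7)*(y + 5)**2*(y + 7).
Partial-fraction decomposition: 313/(392*(y + 7)) - 1103/(1440*(y + 5)) + 23/(24*(y + 5)**2) - 401/(14112*(y - 7)) - 1/(245*y).
Integrate each term; A/(y−a) gives A·log|y−a|; A/(y−a)² gives −A/(y−a).

-log(y)/245 - 401*log(y - 7)/14112 - 1103*log(y + 5)/1440 + 313*log(y + 7)/392 - 23/(24*y + 120) + C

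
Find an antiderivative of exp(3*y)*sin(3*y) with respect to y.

exp(3*y)*sin(3*y)/6 - exp(3*y)*cos(3*y)/6 + C

Let I denote the integral. Integrate by parts with u = sin(3*y), dv = exp(3*y) dy, so v = exp(3*y)/3: I = exp(3*y)*sin(3*y)/3 − ∫ exp(3*y)*cos(3*y) dy.
Apply parts again with u = cos(3*y), dv = exp(3*y) dy: ∫ exp(3*y)*cos(3*y) dy = exp(3*y)*cos(3*y)/3 + I. Substituting back brings back I: I = exp(3*y)*sin(3*y)/3 - exp(3*y)*cos(3*y)/3 − I.
Solving for I: (1 + 1)·I equals the remaining terms, so I = (1/2)·(exp(3*y)*sin(3*y)/3 - exp(3*y)*cos(3*y)/3).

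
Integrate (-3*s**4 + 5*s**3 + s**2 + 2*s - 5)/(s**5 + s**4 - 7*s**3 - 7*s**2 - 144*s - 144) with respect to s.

-429*log(s - 4)/1000 + 7*log(s + 1)/75 - 217*log(s + 4)/120 - 107*log(s**2 + 9)/250 + 322*atan(s/3)/375 + C

Factor the denominator: (s - 4)*(s + 1)*(s + 4)*(s**2 + 9).
Partial-fraction decomposition: -(107*s - 322)/(125*(s**2 + 9)) - 217/(120*(s + 4)) + 7/(75*(s + 1)) - 429/(1000*(s - 4)).
Integrate each term; A/(s−a) gives A·log|s−a|; the (Bs+D)/(s²+p²) term gives a log and an atan.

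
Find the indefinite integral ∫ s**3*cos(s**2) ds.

s**2*sin(s**2)/2 + cos(s**2)/2 + C

Let u = s², du = 2s ds; rewrite as (1/2)∫ u^1·cos(1u) du.
Now integrate by parts 1 time.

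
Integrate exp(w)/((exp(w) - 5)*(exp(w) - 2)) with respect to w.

Let u = e^w, du = e^w dw.
The integral becomes ∫ du/((u-2)(u-5)); decompose into partial fractions.

log(exp(w) - 5)/3 - log(exp(w) - 2)/3 + C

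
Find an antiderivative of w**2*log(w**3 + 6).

Let u = w**3 + 6, so du = (3*w**2) dw.
The integral becomes (1/3)·∫ log(u) du; integrate by parts with u′=log(u), dv′=du.

w**3*log(w**3 + 6)/3 - w**3/3 + 2*log(w**3 + 6) + C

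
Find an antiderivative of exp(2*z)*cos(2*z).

Let I denote the integral. Integrate by parts with u = cos(2*z), dv = exp(2*z) dz, so v = exp(2*z)/2: I = exp(2*z)*cos(2*z)/2 + ∫ exp(2*z)*sin(2*z) dz.
Apply parts again with u = sin(2*z), dv = exp(2*z) dz: ∫ exp(2*z)*sin(2*z) dz = exp(2*z)*sin(2*z)/2 − I. Substituting back brings back I: I = exp(2*z)*sin(2*z)/2 + exp(2*z)*cos(2*z)/2 − I.
Solving for I: (1 + 1)·I equals the remaining terms, so I = (1/2)·(exp(2*z)*sin(2*z)/2 + exp(2*z)*cos(2*z)/2).

exp(2*z)*sin(2*z)/4 + exp(2*z)*cos(2*z)/4 + C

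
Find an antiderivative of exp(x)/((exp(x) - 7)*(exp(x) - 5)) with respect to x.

Let u = e^x, du = e^x dx.
The integral becomes ∫ du/((u-5)(u-7)); decompose into partial fractions.

log(exp(x) - 7)/2 - log(exp(x) - 5)/2 + C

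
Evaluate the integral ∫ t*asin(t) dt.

t**2*asin(t)/2 + t*sqrt(-t**2 + 1)/4 - asin(t)/4 + C

Use integration by parts with u = arcsin(t), dv = t dt.
Then du = 1/sqrt(-t**2 + 1) dt.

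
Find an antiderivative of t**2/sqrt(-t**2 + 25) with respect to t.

-t*sqrt(-t**2 + 25)/2 + 25*asin(t/5)/2 + C

Substitute t = 5·sin(θ), so dt = 5·cos(θ) dθ and the radical becomes sqrt(-t**2 + 25) = 5·cos(θ) by the Pythagorean identity.
Integrate the resulting trig expression in θ, then back-substitute θ = asin(t/5), sin(θ) = t/5, cos(θ) = sqrt(-t**2 + 25)/5 (absorbing any constant into C).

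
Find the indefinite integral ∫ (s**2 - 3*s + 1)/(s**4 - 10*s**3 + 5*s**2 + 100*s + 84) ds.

29*log(s - 7)/72 - 19*log(s - 6)/56 + 5*log(s + 1)/56 - 11*log(s + 2)/72 + C

Factor the denominator: (s - 7)*(s - 6)*(s + 1)*(s + 2).
Partial-fraction decomposition: -11/(72*(s + 2)) + 5/(56*(s + 1)) - 19/(56*(s - 6)) + 29/(72*(s - 7)).
Integrate each term: A/(s−a) contributes A·log|s−a|.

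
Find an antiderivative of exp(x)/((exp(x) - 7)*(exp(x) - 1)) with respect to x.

Let u = e^x, du = e^x dx.
The integral becomes ∫ du/((u-1)(u-7)); decompose into partial fractions.

log(exp(x) - 7)/6 - log(exp(x) - 1)/6 + C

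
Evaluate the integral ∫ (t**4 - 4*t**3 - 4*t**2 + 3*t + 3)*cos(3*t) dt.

Use integration by parts with u = t**4 - 4*t**3 - 4*t**2 + 3*t + 3, dv = cos(3*t) dt, so v = sin(3*t)/3.
Apply parts 4 times (tabular method): alternate signs, differentiate u down to 0, integrate dv up.

t**4*sin(3*t)/3 - 4*t**3*sin(3*t)/3 + 4*t**3*cos(3*t)/9 - 16*t**2*sin(3*t)/9 - 4*t**2*cos(3*t)/3 + 17*t*sin(3*t)/9 - 32*t*cos(3*t)/27 + 113*sin(3*t)/81 + 17*cos(3*t)/27 + C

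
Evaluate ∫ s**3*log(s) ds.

s**4*log(s)/4 - s**4/16 + C

Use integration by parts with u = log(s), dv = s**3 ds.
Then du = 1/s ds and v = s**4/4.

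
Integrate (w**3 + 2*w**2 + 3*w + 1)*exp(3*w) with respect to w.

Use integration by parts with u = w**3 + 2*w**2 + 3*w + 1, dv = exp(3*w) dw, so v = exp(3*w)/3.
Apply parts 3 times (tabular method): alternate signs, differentiate u down to 0, integrate dv up.

(9*w**3 + 9*w**2 + 21*w + 2)*exp(3*w)/27 + C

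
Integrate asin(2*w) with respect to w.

Use integration by parts with u = arcsin(2*w), dv = dw.
Then du = 2/sqrt(-4*w**2 + 1) dw.

w*asin(2*w) + sqrt(-4*w**2 + 1)/2 + C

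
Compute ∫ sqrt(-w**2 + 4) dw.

w*sqrt(-w**2 + 4)/2 + 2*asin(w/2) + C

Substitute w = 2·sin(θ), so dw = 2·cos(θ) dθ and the radical becomes sqrt(-w**2 + 4) = 2·cos(θ) by the Pythagorean identity.
Integrate the resulting trig expression in θ, then back-substitute θ = asin(w/2), sin(θ) = w/2, cos(θ) = sqrt(-w**2 + 4)/2 (absorbing any constant into C).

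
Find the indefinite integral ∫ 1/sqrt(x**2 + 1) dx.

Substitute x = tan(θ), so dx = sec(θ)^2 dθ and the radical becomes sqrt(x**2 + 1) = sec(θ) by the Pythagorean identity.
Integrate the resulting trig expression in θ, then back-substitute tan(θ) = x, sec(θ) = sqrt(x**2 + 1) (absorbing any constant into C).

log(x + sqrt(x**2 + 1)) + C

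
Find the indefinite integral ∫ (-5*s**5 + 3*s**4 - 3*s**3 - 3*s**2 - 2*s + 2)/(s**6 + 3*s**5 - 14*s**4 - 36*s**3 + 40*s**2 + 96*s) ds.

Factor the denominator: s*(s - 3)*(s - 2)*(s + 2)**2*(s + 4).
Partial-fraction decomposition: -1007/(112*(s + 4)) + 4203/(800*(s + 2)) - 113/(40*(s + 2)**2) + 25/(32*(s - 2)) - 1084/(525*(s - 3)) + 1/(48*s).
Integrate each term; A/(s−a) gives A·log|s−a|; A/(s−a)² gives −A/(s−a).

log(s)/48 - 1084*log(s - 3)/525 + 25*log(s - 2)/32 + 4203*log(s + 2)/800 - 1007*log(s + 4)/112 + 113/(40*s + 80) + C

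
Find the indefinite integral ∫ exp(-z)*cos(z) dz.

Let I denote the integral. Integrate by parts with u = cos(z), dv = exp(-z) dz, so v = -exp(-z): I = -exp(-z)*cos(z) − ∫ exp(-z)*sin(z) dz.
Apply parts again with u = sin(z), dv = exp(-z) dz: ∫ exp(-z)*sin(z) dz = -exp(-z)*sin(z) + I. Substituting back brings back I: I = exp(-z)*sin(z) - exp(-z)*cos(z) − I.
Solving for I: (1 + 1)·I equals the remaining terms, so I = (1/2)·(exp(-z)*sin(z) - exp(-z)*cos(z)).

exp(-z)*sin(z)/2 - exp(-z)*cos(z)/2 + C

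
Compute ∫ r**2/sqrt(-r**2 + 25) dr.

Substitute r = 5·sin(θ), so dr = 5·cos(θ) dθ and the radical becomes sqrt(-r**2 + 25) = 5·cos(θ) by the Pythagorean identity.
Integrate the resulting trig expression in θ, then back-substitute θ = asin(r/5), sin(θ) = r/5, cos(θ) = sqrt(-r**2 + 25)/5 (absorbing any constant into C).

-r*sqrt(-r**2 + 25)/2 + 25*asin(r/5)/2 + C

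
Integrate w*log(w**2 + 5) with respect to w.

Let u = w**2 + 5, so du = (2*w) dw.
The integral becomes (1/2)·∫ log(u) du; integrate by parts with u′=log(u), dv′=du.

w**2*log(w**2 + 5)/2 - w**2/2 + 5*log(w**2 + 5)/2 + C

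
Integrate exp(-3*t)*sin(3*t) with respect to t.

-exp(-3*t)*sin(3*t)/6 - exp(-3*t)*cos(3*t)/6 + C

Let I denote the integral. Integrate by parts with u = sin(3*t), dv = exp(-3*t) dt, so v = -exp(-3*t)/3: I = -exp(-3*t)*sin(3*t)/3 + ∫ exp(-3*t)*cos(3*t) dt.
Apply parts again with u = cos(3*t), dv = exp(-3*t) dt: ∫ exp(-3*t)*cos(3*t) dt = -exp(-3*t)*cos(3*t)/3 − I. Substituting back brings back I: I = -exp(-3*t)*sin(3*t)/3 - exp(-3*t)*cos(3*t)/3 − I.
Solving for I: (1 + 1)·I equals the remaining terms, so I = (1/2)·(-exp(-3*t)*sin(3*t)/3 - exp(-3*t)*cos(3*t)/3).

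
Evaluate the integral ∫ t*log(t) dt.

Use integration by parts with u = log(t), dv = t dt.
Then du = 1/t dt and v = t**2/2.

t**2*log(t)/2 - t**2/4 + C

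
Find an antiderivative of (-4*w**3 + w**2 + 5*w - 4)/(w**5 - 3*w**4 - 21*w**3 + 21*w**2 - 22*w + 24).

-401*log(w - 6)/925 + log(w - 1)/25 + 124*log(w + 4)/425 + 32*log(w**2 + 1)/629 - 171*atan(w)/629 + C

Factor the denominator: (w - 6)*(w - 1)*(w + 4)*(w**2 + 1).
Partial-fraction decomposition: (64*w - 171)/(629*(w**2 + 1)) + 124/(425*(w + 4)) + 1/(25*(w - 1)) - 401/(925*(w - 6)).
Integrate each term; A/(w−a) gives A·log|w−a|; the (Bw+D)/(w²+p²) term gives a log and an atan.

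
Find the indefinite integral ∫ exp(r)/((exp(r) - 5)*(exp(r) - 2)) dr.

log(exp(r) - 5)/3 - log(exp(r) - 2)/3 + C

Let u = e^r, du = e^r dr.
The integral becomes ∫ du/((u-5)(u-2)); decompose into partial fractions.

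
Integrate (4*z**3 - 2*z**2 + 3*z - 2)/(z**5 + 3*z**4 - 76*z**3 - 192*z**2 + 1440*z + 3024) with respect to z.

Factor the denominator: (z - 6)**2*(z + 2)*(z + 6)*(z + 7).
Partial-fraction decomposition: -1493/(845*(z + 7)) + 239/(144*(z + 6)) - 3/(80*(z + 2)) + 220/(1521*(z - 6)) + 101/(156*(z - 6)**2).
Integrate each term; A/(z−a) gives A·log|z−a|; A/(z−a)² gives −A/(z−a).

220*log(z - 6)/1521 - 3*log(z + 2)/80 + 239*log(z + 6)/144 - 1493*log(z + 7)/845 - 101/(156*z - 936) + C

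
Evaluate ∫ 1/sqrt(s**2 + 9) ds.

Substitute s = 3·tan(θ), so ds = 3·sec(θ)^2 dθ and the radical becomes sqrt(s**2 + 9) = 3·sec(θ) by the Pythagorean identity.
Integrate the resulting trig expression in θ, then back-substitute tan(θ) = s/3, sec(θ) = sqrt(s**2 + 9)/3 (absorbing any constant into C).

log(s + sqrt(s**2 + 9)) + C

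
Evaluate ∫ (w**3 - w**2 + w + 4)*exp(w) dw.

Use integration by parts with u = w**3 - w**2 + w + 4, dv = exp(w) dw, so v = exp(w).
Apply parts 3 times (tabular method): alternate signs, differentiate u down to 0, integrate dv up.

(w**3 - 4*w**2 + 9*w - 5)*exp(w) + C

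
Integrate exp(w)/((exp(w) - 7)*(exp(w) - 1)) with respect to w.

log(exp(w) - 7)/6 - log(exp(w) - 1)/6 + C

Let u = e^w, du = e^w dw.
The integral becomes ∫ du/((u-7)(u-1)); decompose into partial fractions.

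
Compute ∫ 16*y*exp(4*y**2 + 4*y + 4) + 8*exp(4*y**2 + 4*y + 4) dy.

Let u = 4*y**2 + 4*y + 4, so du = (8*y + 4) dy.
Rewriting, the integral becomes 2·∫ e^u du = 2·e^u.
Substituting back, u = 4*y**2 + 4*y + 4.

2*exp(4*y**2 + 4*y + 4) + C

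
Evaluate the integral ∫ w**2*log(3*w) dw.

w**3*(log(w) + log(3))/3 - w**3/9 + C

Use integration by parts with u = log(3*w), dv = w**2 dw.
Then du = 1/w dw and v = w**3/3.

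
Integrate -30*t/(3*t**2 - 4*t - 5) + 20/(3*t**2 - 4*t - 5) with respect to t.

Let u = 3*t**2 - 4*t - 5, so du = (6*t - 4) dt.
Rewriting, the integral becomes -5·∫ 1/u du = -5·log(u).
Substituting back, u = 3*t**2 - 4*t - 5.

-5*log(3*t**2 - 4*t - 5) + C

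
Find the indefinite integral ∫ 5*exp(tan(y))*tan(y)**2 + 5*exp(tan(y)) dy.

Let u = tan(y), so du = (tan(y)**2 + 1) dy.
Rewriting, the integral becomes 5·∫ e^u du = 5·e^u.
Substituting back, u = tan(y).

5*exp(tan(y)) + C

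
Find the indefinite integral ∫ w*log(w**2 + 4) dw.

w**2*log(w**2 + 4)/2 - w**2/2 + 2*log(w**2 + 4) + C

Let u = w**2 + 4, so du = (2*w) dw.
The integral becomes (1/2)·∫ log(u) du; integrate by parts with u′=log(u), dv′=du.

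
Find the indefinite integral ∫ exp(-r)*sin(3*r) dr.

Let I denote the integral. Integrate by parts with u = sin(3*r), dv = exp(-r) dr, so v = -exp(-r): I = -exp(-r)*sin(3*r) + 3·∫ exp(-r)*cos(3*r) dr.
Apply parts again with u = cos(3*r), dv = exp(-r) dr: ∫ exp(-r)*cos(3*r) dr = -exp(-r)*cos(3*r) − 3·I. Substituting back brings back I: I = -exp(-r)*sin(3*r) - 3*exp(-r)*cos(3*r) − 9·I.
Solving for I: (1 + 9)·I equals the remaining terms, so I = (1/10)·(-exp(-r)*sin(3*r) - 3*exp(-r)*cos(3*r)).

-exp(-r)*sin(3*r)/10 - 3*exp(-r)*cos(3*r)/10 + C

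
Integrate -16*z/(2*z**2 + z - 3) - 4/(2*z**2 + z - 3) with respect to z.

Let u = 2*z**2 + z - 3, so du = (4*z + 1) dz.
Rewriting, the integral becomes -4·∫ 1/u du = -4·log(u).
Substituting back, u = 2*z**2 + z - 3.

-4*log(2*z**2 + z - 3) + C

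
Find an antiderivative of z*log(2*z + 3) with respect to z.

z**2*log(2*z + 3)/2 - z**2/4 + 3*z/4 - 9*log(2*z + 3)/8 + C

Use integration by parts with u = log(2*z + 3), dv = z dz.
Then du = 2/(2*z + 3) dz and v = z**2/2.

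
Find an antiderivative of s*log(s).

s**2*log(s)/2 - s**2/4 + C

Use integration by parts with u = log(s), dv = s ds.
Then du = 1/s ds and v = s**2/2.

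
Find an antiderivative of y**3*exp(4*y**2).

Let u = y², du = 2y dy; rewrite as (1/2)∫ u^1·exp(4u) du.
Now integrate by parts 1 time.

(4*y**2 - 1)*exp(4*y**2)/32 + C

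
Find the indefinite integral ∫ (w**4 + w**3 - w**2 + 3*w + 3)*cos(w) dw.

Use integration by parts with u = w**4 + w**3 - w**2 + 3*w + 3, dv = cos(w) dw, so v = sin(w).
Apply parts 4 times (tabular method): alternate signs, differentiate u down to 0, integrate dv up.

w**4*sin(w) + w**3*sin(w) + 4*w**3*cos(w) - 13*w**2*sin(w) + 3*w**2*cos(w) - 3*w*sin(w) - 26*w*cos(w) + 29*sin(w) - 3*cos(w) + C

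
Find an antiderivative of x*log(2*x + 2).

Use integration by parts with u = log(2*x + 2), dv = x dx.
Then du = 2/(2*x + 2) dx and v = x**2/2.

x**2*log(2*x + 2)/2 - x**2/4 + x/2 - log(x + 1)/2 + C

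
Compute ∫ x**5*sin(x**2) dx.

-x**4*cos(x**2)/2 + x**2*sin(x**2) + cos(x**2) + C

Let u = x², du = 2x dx; rewrite as (1/2)∫ u^2·sin(1u) du.
Now integrate by parts 2 times.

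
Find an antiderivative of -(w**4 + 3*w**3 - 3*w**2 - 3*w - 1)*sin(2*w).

Use integration by parts with u = w**4 + 3*w**3 - 3*w**2 - 3*w - 1, dv = -sin(2*w) dw, so v = cos(2*w)/2.
Apply parts 4 times (tabular method): alternate signs, differentiate u down to 0, integrate dv up.

w**4*cos(2*w)/2 - w**3*sin(2*w) + 3*w**3*cos(2*w)/2 - 9*w**2*sin(2*w)/4 - 3*w**2*cos(2*w) + 3*w*sin(2*w) - 15*w*cos(2*w)/4 + 15*sin(2*w)/8 + cos(2*w) + C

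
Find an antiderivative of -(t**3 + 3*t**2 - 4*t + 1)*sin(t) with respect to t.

t**3*cos(t) - 3*t**2*sin(t) + 3*t**2*cos(t) - 6*t*sin(t) - 10*t*cos(t) + 10*sin(t) - 5*cos(t) + C

Use integration by parts with u = t**3 + 3*t**2 - 4*t + 1, dv = -sin(t) dt, so v = cos(t).
Apply parts 3 times (tabular method): alternate signs, differentiate u down to 0, integrate dv up.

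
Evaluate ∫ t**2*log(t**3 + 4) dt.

Let u = t**3 + 4, so du = (3*t**2) dt.
The integral becomes (1/3)·∫ log(u) du; integrate by parts with u′=log(u), dv′=du.

t**3*log(t**3 + 4)/3 - t**3/3 + 4*log(t**3 + 4)/3 + C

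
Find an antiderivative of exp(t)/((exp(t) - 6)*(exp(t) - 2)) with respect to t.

Let u = e^t, du = e^t dt.
The integral becomes ∫ du/((u-2)(u-6)); decompose into partial fractions.

log(exp(t) - 6)/4 - log(exp(t) - 2)/4 + C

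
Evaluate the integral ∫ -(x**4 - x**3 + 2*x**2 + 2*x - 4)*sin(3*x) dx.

Use integration by parts with u = x**4 - x**3 + 2*x**2 + 2*x - 4, dv = -sin(3*x) dx, so v = cos(3*x)/3.
Apply parts 4 times (tabular method): alternate signs, differentiate u down to 0, integrate dv up.

x**4*cos(3*x)/3 - 4*x**3*sin(3*x)/9 - x**3*cos(3*x)/3 + x**2*sin(3*x)/3 + 2*x**2*cos(3*x)/9 - 4*x*sin(3*x)/27 + 8*x*cos(3*x)/9 - 8*sin(3*x)/27 - 112*cos(3*x)/81 + C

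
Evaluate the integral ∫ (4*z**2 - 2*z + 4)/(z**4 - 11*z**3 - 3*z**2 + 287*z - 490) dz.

Factor the denominator: (z - 7)**2*(z - 2)*(z + 5).
Partial-fraction decomposition: -19/(168*(z + 5)) + 16/(175*(z - 2)) + 13/(600*(z - 7)) + 31/(10*(z - 7)**2).
Integrate each term; A/(z−a) gives A·log|z−a|; A/(z−a)² gives −A/(z−a).

13*log(z - 7)/600 + 16*log(z - 2)/175 - 19*log(z + 5)/168 - 31/(10*z - 70) + C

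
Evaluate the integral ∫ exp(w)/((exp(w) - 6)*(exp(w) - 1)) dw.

log(exp(w) - 6)/5 - log(exp(w) - 1)/5 + C

Let u = e^w, du = e^w dw.
The integral becomes ∫ du/((u-6)(u-1)); decompose into partial fractions.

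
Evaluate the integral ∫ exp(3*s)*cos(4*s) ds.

Let I denote the integral. Integrate by parts with u = cos(4*s), dv = exp(3*s) ds, so v = exp(3*s)/3: I = exp(3*s)*cos(4*s)/3 + (4/3)·∫ exp(3*s)*sin(4*s) ds.
Apply parts again with u = sin(4*s), dv = exp(3*s) ds: ∫ exp(3*s)*sin(4*s) ds = exp(3*s)*sin(4*s)/3 − (4/3)·I. Substituting back brings back I: I = 4*exp(3*s)*sin(4*s)/9 + exp(3*s)*cos(4*s)/3 − (16/9)·I.
Solving for I: (1 + 16/9)·I equals the remaining terms, so I = (9/25)·(4*exp(3*s)*sin(4*s)/9 + exp(3*s)*cos(4*s)/3).

4*exp(3*s)*sin(4*s)/25 + 3*exp(3*s)*cos(4*s)/25 + C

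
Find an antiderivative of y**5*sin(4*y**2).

-y**4*cos(4*y**2)/8 + y**2*sin(4*y**2)/16 + cos(4*y**2)/64 + C

Let u = y², du = 2y dy; rewrite as (1/2)∫ u^2·sin(4u) du.
Now integrate by parts 2 times.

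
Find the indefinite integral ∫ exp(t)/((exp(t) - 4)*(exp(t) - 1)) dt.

log(exp(t) - 4)/3 - log(exp(t) - 1)/3 + C

Let u = e^t, du = e^t dt.
The integral becomes ∫ du/((u-1)(u-4)); decompose into partial fractions.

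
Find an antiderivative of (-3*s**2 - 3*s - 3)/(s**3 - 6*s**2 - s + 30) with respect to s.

-93*log(s - 5)/14 + 39*log(s - 3)/10 - 9*log(s + 2)/35 + C

Factor the denominator: (s - 5)*(s - 3)*(s + 2).
Partial-fraction decomposition: -9/(35*(s + 2)) + 39/(10*(s - 3)) - 93/(14*(s - 5)).
Integrate each term: A/(s−a) contributes A·log|s−a|.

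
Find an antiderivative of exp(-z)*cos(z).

exp(-z)*sin(z)/2 - exp(-z)*cos(z)/2 + C

Let I denote the integral. Integrate by parts with u = cos(z), dv = exp(-z) dz, so v = -exp(-z): I = -exp(-z)*cos(z) − ∫ exp(-z)*sin(z) dz.
Apply parts again with u = sin(z), dv = exp(-z) dz: ∫ exp(-z)*sin(z) dz = -exp(-z)*sin(z) + I. Substituting back brings back I: I = exp(-z)*sin(z) - exp(-z)*cos(z) − I.
Solving for I: (1 + 1)·I equals the remaining terms, so I = (1/2)·(exp(-z)*sin(z) - exp(-z)*cos(z)).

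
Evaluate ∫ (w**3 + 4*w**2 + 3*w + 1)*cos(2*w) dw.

Use integration by parts with u = w**3 + 4*w**2 + 3*w + 1, dv = cos(2*w) dw, so v = sin(2*w)/2.
Apply parts 3 times (tabular method): alternate signs, differentiate u down to 0, integrate dv up.

w**3*sin(2*w)/2 + 2*w**2*sin(2*w) + 3*w**2*cos(2*w)/4 + 3*w*sin(2*w)/4 + 2*w*cos(2*w) - sin(2*w)/2 + 3*cos(2*w)/8 + C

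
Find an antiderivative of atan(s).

Use integration by parts with u = arctan(s), dv = ds.
Then du = 1/(s**2 + 1) ds.

s*atan(s) - log(s**2 + 1)/2 + C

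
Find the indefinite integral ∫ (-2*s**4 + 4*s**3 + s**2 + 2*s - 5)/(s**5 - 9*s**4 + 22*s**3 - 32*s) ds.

Factor the denominator: s*(s - 4)**2*(s - 2)*(s + 1).
Partial-fraction decomposition: -4/(25*(s + 1)) + 1/(8*(s - 2)) - 1697/(800*(s - 4)) - 237/(40*(s - 4)**2) + 5/(32*s).
Integrate each term; A/(s−a) gives A·log|s−a|; A/(s−a)² gives −A/(s−a).

5*log(s)/32 - 1697*log(s - 4)/800 + log(s - 2)/8 - 4*log(s + 1)/25 + 237/(40*s - 160) + C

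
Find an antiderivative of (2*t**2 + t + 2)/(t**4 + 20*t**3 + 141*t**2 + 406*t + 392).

Factor the denominator: (t + 2)*(t + 4)*(t + 7)**2.
Partial-fraction decomposition: 113/(75*(t + 7)) + 31/(5*(t + 7)**2) - 5/(3*(t + 4)) + 4/(25*(t + 2)).
Integrate each term; A/(t−a) gives A·log|t−a|; A/(t−a)² gives −A/(t−a).

4*log(t + 2)/25 - 5*log(t + 4)/3 + 113*log(t + 7)/75 - 31/(5*t + 35) + C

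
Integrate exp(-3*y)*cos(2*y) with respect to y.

Let I denote the integral. Integrate by parts with u = cos(2*y), dv = exp(-3*y) dy, so v = -exp(-3*y)/3: I = -exp(-3*y)*cos(2*y)/3 − (2/3)·∫ exp(-3*y)*sin(2*y) dy.
Apply parts again with u = sin(2*y), dv = exp(-3*y) dy: ∫ exp(-3*y)*sin(2*y) dy = -exp(-3*y)*sin(2*y)/3 + (2/3)·I. Substituting back brings back I: I = 2*exp(-3*y)*sin(2*y)/9 - exp(-3*y)*cos(2*y)/3 − (4/9)·I.
Solving for I: (1 + 4/9)·I equals the remaining terms, so I = (9/13)·(2*exp(-3*y)*sin(2*y)/9 - exp(-3*y)*cos(2*y)/3).

2*exp(-3*y)*sin(2*y)/13 - 3*exp(-3*y)*cos(2*y)/13 + C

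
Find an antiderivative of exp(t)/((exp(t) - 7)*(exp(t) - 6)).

log(exp(t) - 7) - log(exp(t) - 6) + C

Let u = e^t, du = e^t dt.
The integral becomes ∫ du/((u-7)(u-6)); decompose into partial fractions.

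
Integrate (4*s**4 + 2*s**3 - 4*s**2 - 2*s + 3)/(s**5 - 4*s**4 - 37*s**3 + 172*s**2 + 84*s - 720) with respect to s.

Factor the denominator: (s - 5)*(s - 4)*(s - 3)*(s + 2)*(s + 6).
Partial-fraction decomposition: 1541/(1320*(s + 6)) - 13/(280*(s + 2)) + 113/(30*(s - 3)) - 361/(20*(s - 4)) + 2643/(154*(s - 5)).
Integrate each term: A/(s−a) contributes A·log|s−a|.

2643*log(s - 5)/154 - 361*log(s - 4)/20 + 113*log(s - 3)/30 - 13*log(s + 2)/280 + 1541*log(s + 6)/1320 + C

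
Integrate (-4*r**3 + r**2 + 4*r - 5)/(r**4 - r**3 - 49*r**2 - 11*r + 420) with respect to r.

Factor the denominator: (r - 7)*(r - 3)*(r + 4)*(r + 5).
Partial-fraction decomposition: -125/(24*(r + 5)) + 251/(77*(r + 4)) + 23/(56*(r - 3)) - 325/(132*(r - 7)).
Integrate each term: A/(r−a) contributes A·log|r−a|.

-325*log(r - 7)/132 + 23*log(r - 3)/56 + 251*log(r + 4)/77 - 125*log(r + 5)/24 + C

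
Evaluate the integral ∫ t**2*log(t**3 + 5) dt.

t**3*log(t**3 + 5)/3 - t**3/3 + 5*log(t**3 + 5)/3 + C

Let u = t**3 + 5, so du = (3*t**2) dt.
The integral becomes (1/3)·∫ log(u) du; integrate by parts with u′=log(u), dv′=du.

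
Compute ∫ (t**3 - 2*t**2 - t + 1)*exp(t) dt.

Use integration by parts with u = t**3 - 2*t**2 - t + 1, dv = exp(t) dt, so v = exp(t).
Apply parts 3 times (tabular method): alternate signs, differentiate u down to 0, integrate dv up.

(t**3 - 5*t**2 + 9*t - 8)*exp(t) + C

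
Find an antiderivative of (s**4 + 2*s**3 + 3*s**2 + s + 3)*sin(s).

Use integration by parts with u = s**4 + 2*s**3 + 3*s**2 + s + 3, dv = sin(s) ds, so v = -cos(s).
Apply parts 4 times (tabular method): alternate signs, differentiate u down to 0, integrate dv up.

-s**4*cos(s) + 4*s**3*sin(s) - 2*s**3*cos(s) + 6*s**2*sin(s) + 9*s**2*cos(s) - 18*s*sin(s) + 11*s*cos(s) - 11*sin(s) - 21*cos(s) + C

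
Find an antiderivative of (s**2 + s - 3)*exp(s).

Use integration by parts with u = s**2 + s - 3, dv = exp(s) ds, so v = exp(s).
Apply parts 2 times (tabular method): alternate signs, differentiate u down to 0, integrate dv up.

(s**2 - s - 2)*exp(s) + C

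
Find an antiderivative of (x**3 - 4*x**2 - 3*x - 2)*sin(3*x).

-x**3*cos(3*x)/3 + x**2*sin(3*x)/3 + 4*x**2*cos(3*x)/3 - 8*x*sin(3*x)/9 + 11*x*cos(3*x)/9 - 11*sin(3*x)/27 + 10*cos(3*x)/27 + C

Use integration by parts with u = x**3 - 4*x**2 - 3*x - 2, dv = sin(3*x) dx, so v = -cos(3*x)/3.
Apply parts 3 times (tabular method): alternate signs, differentiate u down to 0, integrate dv up.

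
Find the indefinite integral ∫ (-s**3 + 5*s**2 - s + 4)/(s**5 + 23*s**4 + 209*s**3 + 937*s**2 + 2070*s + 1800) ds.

Factor the denominator: (s + 3)*(s + 4)*(s + 5)**2*(s + 6).
Partial-fraction decomposition: 203/(3*(s + 6)) + 7/(4*(s + 5)) + 259/(2*(s + 5)**2) - 76/(s + 4) + 79/(12*(s + 3)).
Integrate each term; A/(s−a) gives A·log|s−a|; A/(s−a)² gives −A/(s−a).

79*log(s + 3)/12 - 76*log(s + 4) + 7*log(s + 5)/4 + 203*log(s + 6)/3 - 259/(2*s + 10) + C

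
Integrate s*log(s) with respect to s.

Use integration by parts with u = log(s), dv = s ds.
Then du = 1/s ds and v = s**2/2.

s**2*log(s)/2 - s**2/4 + C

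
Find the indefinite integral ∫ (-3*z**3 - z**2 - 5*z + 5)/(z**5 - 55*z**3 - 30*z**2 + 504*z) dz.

Factor the denominator: z*(z - 7)*(z - 3)*(z + 4)*(z + 6).
Partial-fraction decomposition: 647/(1404*(z + 6)) - 201/(616*(z + 4)) + 25/(189*(z - 3)) - 277/(1001*(z - 7)) + 5/(504*z).
Integrate each term: A/(z−a) contributes A·log|z−a|.

5*log(z)/504 - 277*log(z - 7)/1001 + 25*log(z - 3)/189 - 201*log(z + 4)/616 + 647*log(z + 6)/1404 + C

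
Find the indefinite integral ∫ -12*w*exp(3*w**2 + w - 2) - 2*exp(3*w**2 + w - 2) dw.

-2*exp(3*w**2 + w - 2) + C

Let u = 3*w**2 + w - 2, so du = (6*w + 1) dw.
Rewriting, the integral becomes -2·∫ e^u du = -2·e^u.
Substituting back, u = 3*w**2 + w - 2.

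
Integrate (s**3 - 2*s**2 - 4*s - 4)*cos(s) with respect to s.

Use integration by parts with u = s**3 - 2*s**2 - 4*s - 4, dv = cos(s) ds, so v = sin(s).
Apply parts 3 times (tabular method): alternate signs, differentiate u down to 0, integrate dv up.

s**3*sin(s) - 2*s**2*sin(s) + 3*s**2*cos(s) - 10*s*sin(s) - 4*s*cos(s) - 10*cos(s) + C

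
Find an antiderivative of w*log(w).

Use integration by parts with u = log(w), dv = w dw.
Then du = 1/w dw and v = w**2/2.

w**2*log(w)/2 - w**2/4 + C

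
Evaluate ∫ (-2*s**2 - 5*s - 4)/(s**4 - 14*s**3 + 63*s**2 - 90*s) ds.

2*log(s)/45 - 53*log(s - 6)/9 + 79*log(s - 5)/10 - 37*log(s - 3)/18 + C

Factor the denominator: s*(s - 6)*(s - 5)*(s - 3).
Partial-fraction decomposition: -37/(18*(s - 3)) + 79/(10*(s - 5)) - 53/(9*(s - 6)) + 2/(45*s).
Integrate each term: A/(s−a) contributes A·log|s−a|.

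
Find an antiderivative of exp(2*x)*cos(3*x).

3*exp(2*x)*sin(3*x)/13 + 2*exp(2*x)*cos(3*x)/13 + C

Let I denote the integral. Integrate by parts with u = cos(3*x), dv = exp(2*x) dx, so v = exp(2*x)/2: I = exp(2*x)*cos(3*x)/2 + (3/2)·∫ exp(2*x)*sin(3*x) dx.
Apply parts again with u = sin(3*x), dv = exp(2*x) dx: ∫ exp(2*x)*sin(3*x) dx = exp(2*x)*sin(3*x)/2 − (3/2)·I. Substituting back brings back I: I = 3*exp(2*x)*sin(3*x)/4 + exp(2*x)*cos(3*x)/2 − (9/4)·I.
Solving for I: (1 + 9/4)·I equals the remaining terms, so I = (4/13)·(3*exp(2*x)*sin(3*x)/4 + exp(2*x)*cos(3*x)/2).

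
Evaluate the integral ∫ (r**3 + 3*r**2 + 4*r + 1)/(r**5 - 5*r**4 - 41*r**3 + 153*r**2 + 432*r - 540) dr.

3809*log(r - 6)/245025 + 3*log(r - 1)/200 + 11*log(r + 3)/648 - 23*log(r + 5)/484 - 349/(495*r - 2970) + C

Factor the denominator: (r - 6)**2*(r - 1)*(r + 3)*(r + 5).
Partial-fraction decomposition: -23/(484*(r + 5)) + 11/(648*(r + 3)) + 3/(200*(r - 1)) + 3809/(245025*(r - 6)) + 349/(495*(r - 6)**2).
Integrate each term; A/(r−a) gives A·log|r−a|; A/(r−a)² gives −A/(r−a).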